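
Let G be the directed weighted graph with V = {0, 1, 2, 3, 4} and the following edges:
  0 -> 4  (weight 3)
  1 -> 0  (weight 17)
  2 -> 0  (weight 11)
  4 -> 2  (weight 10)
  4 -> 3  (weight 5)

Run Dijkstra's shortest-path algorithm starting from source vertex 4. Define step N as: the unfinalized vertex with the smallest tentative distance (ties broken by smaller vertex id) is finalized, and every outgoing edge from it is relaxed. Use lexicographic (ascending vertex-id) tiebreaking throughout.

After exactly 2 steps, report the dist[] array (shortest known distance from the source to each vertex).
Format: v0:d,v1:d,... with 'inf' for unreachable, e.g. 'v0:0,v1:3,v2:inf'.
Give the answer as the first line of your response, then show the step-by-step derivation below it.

v0:inf,v1:inf,v2:10,v3:5,v4:0

step 1: dist = v0:inf,v1:inf,v2:10,v3:5,v4:0
step 2: dist = v0:inf,v1:inf,v2:10,v3:5,v4:0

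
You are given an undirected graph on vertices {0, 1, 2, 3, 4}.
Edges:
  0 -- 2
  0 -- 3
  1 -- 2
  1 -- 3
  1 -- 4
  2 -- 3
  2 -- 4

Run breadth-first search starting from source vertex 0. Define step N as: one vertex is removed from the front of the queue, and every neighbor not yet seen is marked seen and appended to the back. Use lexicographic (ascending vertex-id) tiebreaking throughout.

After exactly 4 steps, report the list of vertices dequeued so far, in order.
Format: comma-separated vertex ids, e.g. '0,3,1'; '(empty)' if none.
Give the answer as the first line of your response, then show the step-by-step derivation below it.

0,2,3,1

step 1: dequeue 0; queue=[2,3]; order=0
step 2: dequeue 2; queue=[3,1,4]; order=0,2
step 3: dequeue 3; queue=[1,4]; order=0,2,3
step 4: dequeue 1; queue=[4]; order=0,2,3,1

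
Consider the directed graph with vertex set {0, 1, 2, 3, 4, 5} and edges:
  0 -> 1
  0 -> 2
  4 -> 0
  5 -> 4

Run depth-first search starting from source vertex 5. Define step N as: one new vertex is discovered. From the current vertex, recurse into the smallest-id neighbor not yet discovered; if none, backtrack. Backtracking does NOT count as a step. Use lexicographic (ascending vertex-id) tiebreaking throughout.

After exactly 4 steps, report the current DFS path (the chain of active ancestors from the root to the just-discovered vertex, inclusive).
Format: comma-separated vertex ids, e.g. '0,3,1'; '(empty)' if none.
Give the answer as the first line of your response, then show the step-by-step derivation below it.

5,4,0,1

step 1: discover 5; path=5; order=5
step 2: discover 4; path=5>4; order=5,4
step 3: discover 0; path=5>4>0; order=5,4,0
step 4: discover 1; path=5>4>0>1; order=5,4,0,1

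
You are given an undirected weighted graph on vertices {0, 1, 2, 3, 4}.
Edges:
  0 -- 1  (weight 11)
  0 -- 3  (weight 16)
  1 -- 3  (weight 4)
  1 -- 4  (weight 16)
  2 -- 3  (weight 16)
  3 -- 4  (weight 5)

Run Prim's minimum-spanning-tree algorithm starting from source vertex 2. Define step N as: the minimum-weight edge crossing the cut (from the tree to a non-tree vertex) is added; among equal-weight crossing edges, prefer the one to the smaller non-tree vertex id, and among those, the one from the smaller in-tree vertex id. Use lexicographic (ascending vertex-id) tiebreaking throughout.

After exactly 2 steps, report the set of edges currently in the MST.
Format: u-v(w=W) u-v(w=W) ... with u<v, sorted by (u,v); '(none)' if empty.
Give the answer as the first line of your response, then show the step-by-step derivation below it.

1-3(w=4) 2-3(w=16)

step 1: add edge 2-3 (w=16); MST = {2-3(w=16)}
step 2: add edge 1-3 (w=4); MST = {1-3(w=4) 2-3(w=16)}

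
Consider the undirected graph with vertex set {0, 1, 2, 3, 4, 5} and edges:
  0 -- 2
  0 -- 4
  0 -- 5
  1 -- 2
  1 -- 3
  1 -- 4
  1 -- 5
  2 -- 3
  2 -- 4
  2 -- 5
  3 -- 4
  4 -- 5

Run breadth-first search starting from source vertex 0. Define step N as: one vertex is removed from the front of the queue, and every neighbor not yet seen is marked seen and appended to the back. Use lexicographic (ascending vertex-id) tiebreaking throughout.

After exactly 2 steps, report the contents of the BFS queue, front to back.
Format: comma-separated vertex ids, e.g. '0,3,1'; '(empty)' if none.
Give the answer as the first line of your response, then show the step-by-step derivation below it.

4,5,1,3

step 1: dequeue 0; queue=[2,4,5]; order=0
step 2: dequeue 2; queue=[4,5,1,3]; order=0,2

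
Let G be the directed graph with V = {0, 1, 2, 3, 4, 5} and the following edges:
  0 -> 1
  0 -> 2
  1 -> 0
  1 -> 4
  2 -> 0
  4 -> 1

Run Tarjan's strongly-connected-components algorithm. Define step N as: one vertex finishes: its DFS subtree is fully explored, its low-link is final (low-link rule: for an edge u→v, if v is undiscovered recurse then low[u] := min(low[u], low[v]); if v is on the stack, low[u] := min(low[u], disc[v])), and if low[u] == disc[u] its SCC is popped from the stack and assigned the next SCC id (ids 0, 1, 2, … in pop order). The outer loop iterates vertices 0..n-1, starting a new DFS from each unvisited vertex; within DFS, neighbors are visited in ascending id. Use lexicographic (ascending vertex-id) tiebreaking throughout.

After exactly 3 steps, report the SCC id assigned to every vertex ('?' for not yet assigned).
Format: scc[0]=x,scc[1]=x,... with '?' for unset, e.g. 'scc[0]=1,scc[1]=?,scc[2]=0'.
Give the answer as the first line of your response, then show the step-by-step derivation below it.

scc[0]=?,scc[1]=?,scc[2]=?,scc[3]=?,scc[4]=?,scc[5]=?

step 1: low=(low[0]=0,low[1]=0,low[2]=?,low[3]=?,low[4]=1,low[5]=?); scc=(scc[0]=?,scc[1]=?,scc[2]=?,scc[3]=?,scc[4]=?,scc[5]=?)
step 2: low=(low[0]=0,low[1]=0,low[2]=?,low[3]=?,low[4]=1,low[5]=?); scc=(scc[0]=?,scc[1]=?,scc[2]=?,scc[3]=?,scc[4]=?,scc[5]=?)
step 3: low=(low[0]=0,low[1]=0,low[2]=0,low[3]=?,low[4]=1,low[5]=?); scc=(scc[0]=?,scc[1]=?,scc[2]=?,scc[3]=?,scc[4]=?,scc[5]=?)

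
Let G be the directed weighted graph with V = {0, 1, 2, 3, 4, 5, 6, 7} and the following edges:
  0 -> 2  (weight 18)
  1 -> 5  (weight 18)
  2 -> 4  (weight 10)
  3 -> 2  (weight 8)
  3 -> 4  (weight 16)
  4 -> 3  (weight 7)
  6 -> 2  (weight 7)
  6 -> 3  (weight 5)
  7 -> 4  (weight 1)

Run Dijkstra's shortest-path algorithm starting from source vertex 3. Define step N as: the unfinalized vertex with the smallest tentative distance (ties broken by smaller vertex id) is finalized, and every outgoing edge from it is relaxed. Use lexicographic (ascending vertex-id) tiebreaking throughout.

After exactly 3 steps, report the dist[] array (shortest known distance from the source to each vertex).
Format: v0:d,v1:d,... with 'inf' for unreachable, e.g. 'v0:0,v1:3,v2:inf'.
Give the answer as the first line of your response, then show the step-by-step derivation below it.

v0:inf,v1:inf,v2:8,v3:0,v4:16,v5:inf,v6:inf,v7:inf

step 1: dist = v0:inf,v1:inf,v2:8,v3:0,v4:16,v5:inf,v6:inf,v7:inf
step 2: dist = v0:inf,v1:inf,v2:8,v3:0,v4:16,v5:inf,v6:inf,v7:inf
step 3: dist = v0:inf,v1:inf,v2:8,v3:0,v4:16,v5:inf,v6:inf,v7:inf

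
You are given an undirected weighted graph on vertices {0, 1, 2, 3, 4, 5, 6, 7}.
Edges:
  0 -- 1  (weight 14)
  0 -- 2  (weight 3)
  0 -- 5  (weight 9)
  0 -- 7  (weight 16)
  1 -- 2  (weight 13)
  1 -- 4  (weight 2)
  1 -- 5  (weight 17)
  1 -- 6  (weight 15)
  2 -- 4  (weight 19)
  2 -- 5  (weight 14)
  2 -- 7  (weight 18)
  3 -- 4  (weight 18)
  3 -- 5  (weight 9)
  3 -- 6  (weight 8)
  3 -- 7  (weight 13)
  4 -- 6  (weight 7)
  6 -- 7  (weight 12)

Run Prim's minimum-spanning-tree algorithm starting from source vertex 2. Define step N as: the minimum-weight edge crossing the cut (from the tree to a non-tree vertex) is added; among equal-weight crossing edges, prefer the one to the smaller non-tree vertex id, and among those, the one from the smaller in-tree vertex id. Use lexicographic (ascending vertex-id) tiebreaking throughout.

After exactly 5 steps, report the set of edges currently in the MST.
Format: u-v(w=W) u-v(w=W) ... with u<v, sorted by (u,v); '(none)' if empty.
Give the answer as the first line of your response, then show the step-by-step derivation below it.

0-2(w=3) 0-5(w=9) 3-5(w=9) 3-6(w=8) 4-6(w=7)

step 1: add edge 0-2 (w=3); MST = {0-2(w=3)}
step 2: add edge 0-5 (w=9); MST = {0-2(w=3) 0-5(w=9)}
step 3: add edge 3-5 (w=9); MST = {0-2(w=3) 0-5(w=9) 3-5(w=9)}
step 4: add edge 3-6 (w=8); MST = {0-2(w=3) 0-5(w=9) 3-5(w=9) 3-6(w=8)}
step 5: add edge 4-6 (w=7); MST = {0-2(w=3) 0-5(w=9) 3-5(w=9) 3-6(w=8) 4-6(w=7)}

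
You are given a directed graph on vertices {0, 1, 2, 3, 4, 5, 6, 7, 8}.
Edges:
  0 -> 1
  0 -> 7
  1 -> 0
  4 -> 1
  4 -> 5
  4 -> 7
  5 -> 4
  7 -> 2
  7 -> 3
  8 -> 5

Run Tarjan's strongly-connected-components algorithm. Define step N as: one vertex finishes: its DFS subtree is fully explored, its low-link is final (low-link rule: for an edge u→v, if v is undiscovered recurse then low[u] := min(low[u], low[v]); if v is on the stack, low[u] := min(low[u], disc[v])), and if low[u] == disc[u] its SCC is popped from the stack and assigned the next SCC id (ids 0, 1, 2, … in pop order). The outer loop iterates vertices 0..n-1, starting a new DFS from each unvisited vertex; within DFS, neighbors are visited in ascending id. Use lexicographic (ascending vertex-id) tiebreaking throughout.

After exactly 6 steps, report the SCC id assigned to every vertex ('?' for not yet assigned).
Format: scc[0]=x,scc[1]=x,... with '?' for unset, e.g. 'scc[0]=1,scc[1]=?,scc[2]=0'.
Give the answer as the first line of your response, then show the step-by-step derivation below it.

scc[0]=3,scc[1]=3,scc[2]=0,scc[3]=1,scc[4]=?,scc[5]=?,scc[6]=?,scc[7]=2,scc[8]=?

step 1: low=(low[0]=0,low[1]=0,low[2]=?,low[3]=?,low[4]=?,low[5]=?,low[6]=?,low[7]=?,low[8]=?); scc=(scc[0]=?,scc[1]=?,scc[2]=?,scc[3]=?,scc[4]=?,scc[5]=?,scc[6]=?,scc[7]=?,scc[8]=?)
step 2: low=(low[0]=0,low[1]=0,low[2]=3,low[3]=?,low[4]=?,low[5]=?,low[6]=?,low[7]=2,low[8]=?); scc=(scc[0]=?,scc[1]=?,scc[2]=0,scc[3]=?,scc[4]=?,scc[5]=?,scc[6]=?,scc[7]=?,scc[8]=?)
step 3: low=(low[0]=0,low[1]=0,low[2]=3,low[3]=4,low[4]=?,low[5]=?,low[6]=?,low[7]=2,low[8]=?); scc=(scc[0]=?,scc[1]=?,scc[2]=0,scc[3]=1,scc[4]=?,scc[5]=?,scc[6]=?,scc[7]=?,scc[8]=?)
step 4: low=(low[0]=0,low[1]=0,low[2]=3,low[3]=4,low[4]=?,low[5]=?,low[6]=?,low[7]=2,low[8]=?); scc=(scc[0]=?,scc[1]=?,scc[2]=0,scc[3]=1,scc[4]=?,scc[5]=?,scc[6]=?,scc[7]=2,scc[8]=?)
step 5: low=(low[0]=0,low[1]=0,low[2]=3,low[3]=4,low[4]=?,low[5]=?,low[6]=?,low[7]=2,low[8]=?); scc=(scc[0]=3,scc[1]=3,scc[2]=0,scc[3]=1,scc[4]=?,scc[5]=?,scc[6]=?,scc[7]=2,scc[8]=?)
step 6: low=(low[0]=0,low[1]=0,low[2]=3,low[3]=4,low[4]=5,low[5]=5,low[6]=?,low[7]=2,low[8]=?); scc=(scc[0]=3,scc[1]=3,scc[2]=0,scc[3]=1,scc[4]=?,scc[5]=?,scc[6]=?,scc[7]=2,scc[8]=?)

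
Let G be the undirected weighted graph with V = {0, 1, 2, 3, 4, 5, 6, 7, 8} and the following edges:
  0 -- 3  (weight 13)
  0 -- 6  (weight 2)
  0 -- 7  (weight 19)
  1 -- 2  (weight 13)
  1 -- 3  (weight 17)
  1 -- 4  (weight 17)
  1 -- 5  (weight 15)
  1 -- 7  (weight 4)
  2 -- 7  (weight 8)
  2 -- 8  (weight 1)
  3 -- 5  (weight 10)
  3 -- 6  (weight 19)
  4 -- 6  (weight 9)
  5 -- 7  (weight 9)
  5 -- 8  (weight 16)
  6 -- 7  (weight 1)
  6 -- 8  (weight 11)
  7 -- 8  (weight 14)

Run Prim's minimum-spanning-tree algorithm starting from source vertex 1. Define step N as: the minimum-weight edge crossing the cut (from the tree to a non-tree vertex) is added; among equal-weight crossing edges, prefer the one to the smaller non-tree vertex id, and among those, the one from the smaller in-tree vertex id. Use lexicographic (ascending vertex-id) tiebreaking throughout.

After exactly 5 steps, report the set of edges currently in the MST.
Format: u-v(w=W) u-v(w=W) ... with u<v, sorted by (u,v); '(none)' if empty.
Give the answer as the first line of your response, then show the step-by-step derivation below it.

0-6(w=2) 1-7(w=4) 2-7(w=8) 2-8(w=1) 6-7(w=1)

step 1: add edge 1-7 (w=4); MST = {1-7(w=4)}
step 2: add edge 6-7 (w=1); MST = {1-7(w=4) 6-7(w=1)}
step 3: add edge 0-6 (w=2); MST = {0-6(w=2) 1-7(w=4) 6-7(w=1)}
step 4: add edge 2-7 (w=8); MST = {0-6(w=2) 1-7(w=4) 2-7(w=8) 6-7(w=1)}
step 5: add edge 2-8 (w=1); MST = {0-6(w=2) 1-7(w=4) 2-7(w=8) 2-8(w=1) 6-7(w=1)}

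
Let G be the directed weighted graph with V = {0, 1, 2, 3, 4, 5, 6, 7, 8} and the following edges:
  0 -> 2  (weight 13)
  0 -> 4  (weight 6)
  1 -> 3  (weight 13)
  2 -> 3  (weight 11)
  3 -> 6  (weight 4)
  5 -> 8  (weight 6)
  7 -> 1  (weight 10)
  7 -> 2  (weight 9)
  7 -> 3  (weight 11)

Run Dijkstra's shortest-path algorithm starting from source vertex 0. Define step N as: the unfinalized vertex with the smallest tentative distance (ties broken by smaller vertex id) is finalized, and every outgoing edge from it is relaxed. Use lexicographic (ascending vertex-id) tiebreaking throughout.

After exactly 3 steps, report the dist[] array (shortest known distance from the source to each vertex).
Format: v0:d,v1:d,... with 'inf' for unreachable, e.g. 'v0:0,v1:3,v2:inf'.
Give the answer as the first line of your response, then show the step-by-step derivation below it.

v0:0,v1:inf,v2:13,v3:24,v4:6,v5:inf,v6:inf,v7:inf,v8:inf

step 1: dist = v0:0,v1:inf,v2:13,v3:inf,v4:6,v5:inf,v6:inf,v7:inf,v8:inf
step 2: dist = v0:0,v1:inf,v2:13,v3:inf,v4:6,v5:inf,v6:inf,v7:inf,v8:inf
step 3: dist = v0:0,v1:inf,v2:13,v3:24,v4:6,v5:inf,v6:inf,v7:inf,v8:inf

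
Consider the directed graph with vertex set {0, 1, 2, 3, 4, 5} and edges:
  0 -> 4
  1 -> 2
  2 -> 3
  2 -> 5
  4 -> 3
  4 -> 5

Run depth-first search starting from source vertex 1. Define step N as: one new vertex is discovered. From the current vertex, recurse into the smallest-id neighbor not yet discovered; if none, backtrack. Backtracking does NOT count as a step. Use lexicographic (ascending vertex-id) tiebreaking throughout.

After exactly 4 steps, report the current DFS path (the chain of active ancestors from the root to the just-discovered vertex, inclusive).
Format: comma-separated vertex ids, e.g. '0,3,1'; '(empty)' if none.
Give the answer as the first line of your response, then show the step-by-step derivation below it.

1,2,5

step 1: discover 1; path=1; order=1
step 2: discover 2; path=1>2; order=1,2
step 3: discover 3; path=1>2>3; order=1,2,3
step 4: discover 5; path=1>2>5; order=1,2,3,5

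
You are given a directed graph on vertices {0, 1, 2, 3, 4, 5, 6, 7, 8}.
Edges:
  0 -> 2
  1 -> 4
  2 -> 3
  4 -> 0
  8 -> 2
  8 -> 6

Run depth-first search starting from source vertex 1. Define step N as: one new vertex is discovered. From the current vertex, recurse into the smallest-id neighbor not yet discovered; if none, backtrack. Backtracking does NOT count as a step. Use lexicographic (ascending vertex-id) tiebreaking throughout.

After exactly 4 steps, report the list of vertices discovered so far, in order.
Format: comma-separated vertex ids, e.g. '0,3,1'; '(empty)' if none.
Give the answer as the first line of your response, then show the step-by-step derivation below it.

1,4,0,2

step 1: discover 1; path=1; order=1
step 2: discover 4; path=1>4; order=1,4
step 3: discover 0; path=1>4>0; order=1,4,0
step 4: discover 2; path=1>4>0>2; order=1,4,0,2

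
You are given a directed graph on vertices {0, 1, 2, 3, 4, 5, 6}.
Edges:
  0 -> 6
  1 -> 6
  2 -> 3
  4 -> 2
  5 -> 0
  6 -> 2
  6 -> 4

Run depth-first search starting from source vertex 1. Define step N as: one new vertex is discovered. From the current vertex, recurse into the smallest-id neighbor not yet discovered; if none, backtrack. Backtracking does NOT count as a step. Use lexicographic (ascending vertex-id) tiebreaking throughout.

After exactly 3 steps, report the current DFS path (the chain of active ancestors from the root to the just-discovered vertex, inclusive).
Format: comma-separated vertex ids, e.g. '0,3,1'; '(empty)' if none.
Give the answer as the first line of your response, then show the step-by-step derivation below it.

1,6,2

step 1: discover 1; path=1; order=1
step 2: discover 6; path=1>6; order=1,6
step 3: discover 2; path=1>6>2; order=1,6,2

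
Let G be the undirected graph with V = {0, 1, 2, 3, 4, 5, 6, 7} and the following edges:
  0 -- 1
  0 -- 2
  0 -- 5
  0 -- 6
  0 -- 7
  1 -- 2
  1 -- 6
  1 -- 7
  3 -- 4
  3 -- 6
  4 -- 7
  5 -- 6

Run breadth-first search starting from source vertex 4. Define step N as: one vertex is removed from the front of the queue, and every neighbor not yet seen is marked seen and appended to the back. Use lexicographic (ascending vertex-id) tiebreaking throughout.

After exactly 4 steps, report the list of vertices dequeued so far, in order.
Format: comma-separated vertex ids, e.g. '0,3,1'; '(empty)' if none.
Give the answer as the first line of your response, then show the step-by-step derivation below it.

4,3,7,6

step 1: dequeue 4; queue=[3,7]; order=4
step 2: dequeue 3; queue=[7,6]; order=4,3
step 3: dequeue 7; queue=[6,0,1]; order=4,3,7
step 4: dequeue 6; queue=[0,1,5]; order=4,3,7,6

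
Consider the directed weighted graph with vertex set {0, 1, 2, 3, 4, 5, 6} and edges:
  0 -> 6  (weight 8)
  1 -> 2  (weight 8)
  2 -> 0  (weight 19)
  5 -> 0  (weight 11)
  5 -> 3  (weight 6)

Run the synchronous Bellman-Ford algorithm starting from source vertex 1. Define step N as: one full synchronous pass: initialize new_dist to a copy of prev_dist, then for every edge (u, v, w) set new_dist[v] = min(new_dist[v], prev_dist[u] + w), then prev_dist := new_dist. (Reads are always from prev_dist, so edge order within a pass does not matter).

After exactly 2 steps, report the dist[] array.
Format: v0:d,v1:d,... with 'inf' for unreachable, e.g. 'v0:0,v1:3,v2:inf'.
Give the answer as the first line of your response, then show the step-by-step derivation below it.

v0:27,v1:0,v2:8,v3:inf,v4:inf,v5:inf,v6:inf

step 1: dist = v0:inf,v1:0,v2:8,v3:inf,v4:inf,v5:inf,v6:inf
step 2: dist = v0:27,v1:0,v2:8,v3:inf,v4:inf,v5:inf,v6:inf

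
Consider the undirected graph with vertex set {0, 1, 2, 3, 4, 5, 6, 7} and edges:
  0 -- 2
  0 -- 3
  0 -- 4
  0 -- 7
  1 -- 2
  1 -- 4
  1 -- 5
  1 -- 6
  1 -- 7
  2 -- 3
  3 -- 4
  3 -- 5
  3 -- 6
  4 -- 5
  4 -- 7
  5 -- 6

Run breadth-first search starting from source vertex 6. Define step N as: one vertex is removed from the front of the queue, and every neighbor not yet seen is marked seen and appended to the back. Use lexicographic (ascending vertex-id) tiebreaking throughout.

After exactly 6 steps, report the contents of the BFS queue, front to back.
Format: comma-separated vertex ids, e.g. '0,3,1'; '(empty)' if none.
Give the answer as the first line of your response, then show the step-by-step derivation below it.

7,0

step 1: dequeue 6; queue=[1,3,5]; order=6
step 2: dequeue 1; queue=[3,5,2,4,7]; order=6,1
step 3: dequeue 3; queue=[5,2,4,7,0]; order=6,1,3
step 4: dequeue 5; queue=[2,4,7,0]; order=6,1,3,5
step 5: dequeue 2; queue=[4,7,0]; order=6,1,3,5,2
step 6: dequeue 4; queue=[7,0]; order=6,1,3,5,2,4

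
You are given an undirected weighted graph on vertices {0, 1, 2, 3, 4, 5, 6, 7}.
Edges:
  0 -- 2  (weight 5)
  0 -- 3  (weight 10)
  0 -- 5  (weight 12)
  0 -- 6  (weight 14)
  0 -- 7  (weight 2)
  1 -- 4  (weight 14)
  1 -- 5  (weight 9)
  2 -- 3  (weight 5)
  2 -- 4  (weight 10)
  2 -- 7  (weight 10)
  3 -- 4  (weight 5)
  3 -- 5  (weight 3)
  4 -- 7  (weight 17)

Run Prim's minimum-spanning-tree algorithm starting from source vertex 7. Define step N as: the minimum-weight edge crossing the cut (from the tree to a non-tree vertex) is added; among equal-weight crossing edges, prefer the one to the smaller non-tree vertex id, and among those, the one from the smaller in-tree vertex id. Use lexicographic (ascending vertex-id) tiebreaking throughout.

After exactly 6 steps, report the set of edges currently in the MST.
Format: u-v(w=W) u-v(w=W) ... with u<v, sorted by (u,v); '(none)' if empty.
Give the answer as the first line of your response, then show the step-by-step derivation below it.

0-2(w=5) 0-7(w=2) 1-5(w=9) 2-3(w=5) 3-4(w=5) 3-5(w=3)

step 1: add edge 0-7 (w=2); MST = {0-7(w=2)}
step 2: add edge 0-2 (w=5); MST = {0-2(w=5) 0-7(w=2)}
step 3: add edge 2-3 (w=5); MST = {0-2(w=5) 0-7(w=2) 2-3(w=5)}
step 4: add edge 3-5 (w=3); MST = {0-2(w=5) 0-7(w=2) 2-3(w=5) 3-5(w=3)}
step 5: add edge 3-4 (w=5); MST = {0-2(w=5) 0-7(w=2) 2-3(w=5) 3-4(w=5) 3-5(w=3)}
step 6: add edge 1-5 (w=9); MST = {0-2(w=5) 0-7(w=2) 1-5(w=9) 2-3(w=5) 3-4(w=5) 3-5(w=3)}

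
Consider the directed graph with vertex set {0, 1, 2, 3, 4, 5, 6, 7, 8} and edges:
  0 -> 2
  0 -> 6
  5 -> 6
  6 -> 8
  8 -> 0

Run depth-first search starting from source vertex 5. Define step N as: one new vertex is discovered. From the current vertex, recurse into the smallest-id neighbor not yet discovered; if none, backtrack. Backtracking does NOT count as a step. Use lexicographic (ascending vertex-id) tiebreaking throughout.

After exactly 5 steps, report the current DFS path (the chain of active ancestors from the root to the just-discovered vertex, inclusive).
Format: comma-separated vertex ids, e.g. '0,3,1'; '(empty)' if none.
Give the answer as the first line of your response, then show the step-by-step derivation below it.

5,6,8,0,2

step 1: discover 5; path=5; order=5
step 2: discover 6; path=5>6; order=5,6
step 3: discover 8; path=5>6>8; order=5,6,8
step 4: discover 0; path=5>6>8>0; order=5,6,8,0
step 5: discover 2; path=5>6>8>0>2; order=5,6,8,0,2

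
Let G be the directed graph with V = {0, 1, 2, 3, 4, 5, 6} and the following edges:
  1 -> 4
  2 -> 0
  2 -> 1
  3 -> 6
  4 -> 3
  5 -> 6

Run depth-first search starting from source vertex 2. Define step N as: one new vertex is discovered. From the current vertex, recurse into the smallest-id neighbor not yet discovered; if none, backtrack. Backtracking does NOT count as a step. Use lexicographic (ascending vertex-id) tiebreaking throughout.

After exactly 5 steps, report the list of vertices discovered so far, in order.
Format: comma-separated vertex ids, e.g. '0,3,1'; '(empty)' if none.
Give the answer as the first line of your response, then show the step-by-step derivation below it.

2,0,1,4,3

step 1: discover 2; path=2; order=2
step 2: discover 0; path=2>0; order=2,0
step 3: discover 1; path=2>1; order=2,0,1
step 4: discover 4; path=2>1>4; order=2,0,1,4
step 5: discover 3; path=2>1>4>3; order=2,0,1,4,3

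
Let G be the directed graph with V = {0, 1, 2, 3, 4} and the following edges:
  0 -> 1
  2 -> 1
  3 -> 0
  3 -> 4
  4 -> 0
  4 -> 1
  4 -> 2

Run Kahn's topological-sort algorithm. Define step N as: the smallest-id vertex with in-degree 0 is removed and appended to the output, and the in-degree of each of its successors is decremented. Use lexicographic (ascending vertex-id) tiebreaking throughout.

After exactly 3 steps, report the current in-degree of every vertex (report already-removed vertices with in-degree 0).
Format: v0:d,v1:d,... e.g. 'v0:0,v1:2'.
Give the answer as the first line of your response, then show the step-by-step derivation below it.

v0:0,v1:1,v2:0,v3:0,v4:0

step 1: output 3; order=[3]; indeg=(1,3,1,0,0)
step 2: output 4; order=[3,4]; indeg=(0,2,0,0,0)
step 3: output 0; order=[3,4,0]; indeg=(0,1,0,0,0)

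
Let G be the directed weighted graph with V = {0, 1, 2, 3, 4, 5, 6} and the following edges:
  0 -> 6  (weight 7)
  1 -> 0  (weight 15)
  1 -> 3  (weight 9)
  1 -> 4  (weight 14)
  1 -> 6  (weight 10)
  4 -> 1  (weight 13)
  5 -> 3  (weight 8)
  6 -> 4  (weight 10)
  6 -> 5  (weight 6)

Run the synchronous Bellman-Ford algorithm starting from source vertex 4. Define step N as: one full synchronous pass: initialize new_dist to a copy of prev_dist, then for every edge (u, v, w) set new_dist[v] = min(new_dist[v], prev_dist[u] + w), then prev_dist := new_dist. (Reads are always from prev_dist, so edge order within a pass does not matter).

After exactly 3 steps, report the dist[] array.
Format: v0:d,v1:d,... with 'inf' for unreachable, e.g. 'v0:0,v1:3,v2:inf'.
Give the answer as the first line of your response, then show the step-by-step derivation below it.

v0:28,v1:13,v2:inf,v3:22,v4:0,v5:29,v6:23

step 1: dist = v0:inf,v1:13,v2:inf,v3:inf,v4:0,v5:inf,v6:inf
step 2: dist = v0:28,v1:13,v2:inf,v3:22,v4:0,v5:inf,v6:23
step 3: dist = v0:28,v1:13,v2:inf,v3:22,v4:0,v5:29,v6:23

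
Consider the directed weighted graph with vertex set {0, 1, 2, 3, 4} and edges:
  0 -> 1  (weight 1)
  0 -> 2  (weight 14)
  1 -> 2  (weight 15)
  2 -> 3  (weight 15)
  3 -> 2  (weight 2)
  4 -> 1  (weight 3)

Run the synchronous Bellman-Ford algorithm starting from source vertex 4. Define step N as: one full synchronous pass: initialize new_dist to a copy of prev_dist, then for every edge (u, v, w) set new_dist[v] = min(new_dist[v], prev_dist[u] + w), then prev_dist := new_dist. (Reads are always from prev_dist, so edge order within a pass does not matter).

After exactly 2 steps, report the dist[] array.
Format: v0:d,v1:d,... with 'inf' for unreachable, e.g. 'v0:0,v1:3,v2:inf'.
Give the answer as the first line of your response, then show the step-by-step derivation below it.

v0:inf,v1:3,v2:18,v3:inf,v4:0

step 1: dist = v0:inf,v1:3,v2:inf,v3:inf,v4:0
step 2: dist = v0:inf,v1:3,v2:18,v3:inf,v4:0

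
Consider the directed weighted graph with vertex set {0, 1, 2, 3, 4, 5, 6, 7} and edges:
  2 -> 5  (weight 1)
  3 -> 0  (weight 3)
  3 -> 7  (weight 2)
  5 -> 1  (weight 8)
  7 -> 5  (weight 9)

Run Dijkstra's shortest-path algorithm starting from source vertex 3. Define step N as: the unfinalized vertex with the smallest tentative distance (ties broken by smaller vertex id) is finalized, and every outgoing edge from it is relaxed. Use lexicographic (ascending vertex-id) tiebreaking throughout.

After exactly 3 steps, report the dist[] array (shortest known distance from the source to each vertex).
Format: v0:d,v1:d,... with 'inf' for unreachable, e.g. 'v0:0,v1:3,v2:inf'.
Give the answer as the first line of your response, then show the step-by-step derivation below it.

v0:3,v1:inf,v2:inf,v3:0,v4:inf,v5:11,v6:inf,v7:2

step 1: dist = v0:3,v1:inf,v2:inf,v3:0,v4:inf,v5:inf,v6:inf,v7:2
step 2: dist = v0:3,v1:inf,v2:inf,v3:0,v4:inf,v5:11,v6:inf,v7:2
step 3: dist = v0:3,v1:inf,v2:inf,v3:0,v4:inf,v5:11,v6:inf,v7:2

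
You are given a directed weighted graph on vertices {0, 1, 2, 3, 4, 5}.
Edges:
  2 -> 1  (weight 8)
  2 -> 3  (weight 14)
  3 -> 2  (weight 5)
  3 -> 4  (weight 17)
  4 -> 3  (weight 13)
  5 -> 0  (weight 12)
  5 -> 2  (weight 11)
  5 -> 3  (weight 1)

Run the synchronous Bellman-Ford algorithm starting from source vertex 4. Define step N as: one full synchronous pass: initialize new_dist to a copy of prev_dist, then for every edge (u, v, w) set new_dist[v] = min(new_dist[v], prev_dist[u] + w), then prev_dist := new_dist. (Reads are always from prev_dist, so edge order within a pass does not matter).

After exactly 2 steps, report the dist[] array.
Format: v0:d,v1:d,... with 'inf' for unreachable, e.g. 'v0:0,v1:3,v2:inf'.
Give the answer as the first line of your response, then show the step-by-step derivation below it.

v0:inf,v1:inf,v2:18,v3:13,v4:0,v5:inf

step 1: dist = v0:inf,v1:inf,v2:inf,v3:13,v4:0,v5:inf
step 2: dist = v0:inf,v1:inf,v2:18,v3:13,v4:0,v5:inf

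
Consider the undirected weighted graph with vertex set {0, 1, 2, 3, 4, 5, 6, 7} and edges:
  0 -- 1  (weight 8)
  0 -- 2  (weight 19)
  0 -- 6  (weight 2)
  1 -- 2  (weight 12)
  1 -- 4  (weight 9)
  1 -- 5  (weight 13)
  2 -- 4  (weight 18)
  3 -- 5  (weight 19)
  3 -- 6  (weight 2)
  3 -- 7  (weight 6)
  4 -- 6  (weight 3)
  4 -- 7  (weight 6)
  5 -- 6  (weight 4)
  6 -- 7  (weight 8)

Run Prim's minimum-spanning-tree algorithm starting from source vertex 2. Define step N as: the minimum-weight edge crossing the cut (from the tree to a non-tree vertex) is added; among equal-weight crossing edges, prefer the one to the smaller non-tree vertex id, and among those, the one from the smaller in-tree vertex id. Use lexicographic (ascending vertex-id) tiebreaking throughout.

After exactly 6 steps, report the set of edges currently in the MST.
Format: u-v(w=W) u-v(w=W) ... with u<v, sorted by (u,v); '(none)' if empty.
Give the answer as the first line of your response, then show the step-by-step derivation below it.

0-1(w=8) 0-6(w=2) 1-2(w=12) 3-6(w=2) 4-6(w=3) 5-6(w=4)

step 1: add edge 1-2 (w=12); MST = {1-2(w=12)}
step 2: add edge 0-1 (w=8); MST = {0-1(w=8) 1-2(w=12)}
step 3: add edge 0-6 (w=2); MST = {0-1(w=8) 0-6(w=2) 1-2(w=12)}
step 4: add edge 3-6 (w=2); MST = {0-1(w=8) 0-6(w=2) 1-2(w=12) 3-6(w=2)}
step 5: add edge 4-6 (w=3); MST = {0-1(w=8) 0-6(w=2) 1-2(w=12) 3-6(w=2) 4-6(w=3)}
step 6: add edge 5-6 (w=4); MST = {0-1(w=8) 0-6(w=2) 1-2(w=12) 3-6(w=2) 4-6(w=3) 5-6(w=4)}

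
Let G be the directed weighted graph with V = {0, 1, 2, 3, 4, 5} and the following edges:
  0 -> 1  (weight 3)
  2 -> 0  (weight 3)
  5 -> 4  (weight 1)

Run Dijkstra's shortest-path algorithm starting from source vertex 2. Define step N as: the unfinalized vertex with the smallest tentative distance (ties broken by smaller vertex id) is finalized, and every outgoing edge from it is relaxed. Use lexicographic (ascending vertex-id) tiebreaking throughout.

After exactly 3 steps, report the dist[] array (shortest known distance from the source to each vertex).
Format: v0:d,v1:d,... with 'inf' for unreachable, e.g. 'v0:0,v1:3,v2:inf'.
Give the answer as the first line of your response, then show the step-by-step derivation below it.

v0:3,v1:6,v2:0,v3:inf,v4:inf,v5:inf

step 1: dist = v0:3,v1:inf,v2:0,v3:inf,v4:inf,v5:inf
step 2: dist = v0:3,v1:6,v2:0,v3:inf,v4:inf,v5:inf
step 3: dist = v0:3,v1:6,v2:0,v3:inf,v4:inf,v5:inf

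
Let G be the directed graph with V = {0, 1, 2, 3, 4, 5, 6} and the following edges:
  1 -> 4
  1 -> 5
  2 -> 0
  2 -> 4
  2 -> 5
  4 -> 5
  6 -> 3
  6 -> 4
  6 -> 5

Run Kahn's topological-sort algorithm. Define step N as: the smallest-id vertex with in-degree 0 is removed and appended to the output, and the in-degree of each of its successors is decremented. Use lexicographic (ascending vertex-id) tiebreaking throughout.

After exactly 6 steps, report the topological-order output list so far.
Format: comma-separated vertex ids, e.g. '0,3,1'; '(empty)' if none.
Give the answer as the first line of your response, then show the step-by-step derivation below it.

1,2,0,6,3,4

step 1: output 1; order=[1]; indeg=(1,0,0,1,2,3,0)
step 2: output 2; order=[1,2]; indeg=(0,0,0,1,1,2,0)
step 3: output 0; order=[1,2,0]; indeg=(0,0,0,1,1,2,0)
step 4: output 6; order=[1,2,0,6]; indeg=(0,0,0,0,0,1,0)
step 5: output 3; order=[1,2,0,6,3]; indeg=(0,0,0,0,0,1,0)
step 6: output 4; order=[1,2,0,6,3,4]; indeg=(0,0,0,0,0,0,0)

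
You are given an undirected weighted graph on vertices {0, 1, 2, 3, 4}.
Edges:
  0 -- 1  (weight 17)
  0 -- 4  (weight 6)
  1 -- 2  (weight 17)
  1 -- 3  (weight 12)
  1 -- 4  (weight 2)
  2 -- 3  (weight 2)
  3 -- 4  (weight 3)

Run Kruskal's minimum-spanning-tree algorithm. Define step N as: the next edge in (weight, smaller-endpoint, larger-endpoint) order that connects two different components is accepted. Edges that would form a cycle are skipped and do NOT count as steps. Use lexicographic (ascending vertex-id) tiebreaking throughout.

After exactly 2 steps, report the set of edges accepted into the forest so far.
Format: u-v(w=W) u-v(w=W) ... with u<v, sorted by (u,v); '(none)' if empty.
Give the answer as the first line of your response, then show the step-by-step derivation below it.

1-4(w=2) 2-3(w=2)

step 1: add edge 1-4 (w=2); MST = {1-4(w=2)}
step 2: add edge 2-3 (w=2); MST = {1-4(w=2) 2-3(w=2)}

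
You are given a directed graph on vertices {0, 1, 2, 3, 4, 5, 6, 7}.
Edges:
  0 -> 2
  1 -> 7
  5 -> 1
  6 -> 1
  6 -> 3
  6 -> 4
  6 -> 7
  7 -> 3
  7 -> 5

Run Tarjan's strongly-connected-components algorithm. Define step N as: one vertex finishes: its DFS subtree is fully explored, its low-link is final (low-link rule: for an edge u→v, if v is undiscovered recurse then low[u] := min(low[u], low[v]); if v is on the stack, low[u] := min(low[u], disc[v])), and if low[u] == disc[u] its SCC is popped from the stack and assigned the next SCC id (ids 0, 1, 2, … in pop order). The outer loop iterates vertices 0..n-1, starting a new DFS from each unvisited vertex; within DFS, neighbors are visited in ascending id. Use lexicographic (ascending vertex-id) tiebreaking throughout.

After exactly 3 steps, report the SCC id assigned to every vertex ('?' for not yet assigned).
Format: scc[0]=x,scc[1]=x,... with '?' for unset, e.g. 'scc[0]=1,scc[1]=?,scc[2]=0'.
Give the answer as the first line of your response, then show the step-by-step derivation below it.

scc[0]=1,scc[1]=?,scc[2]=0,scc[3]=2,scc[4]=?,scc[5]=?,scc[6]=?,scc[7]=?

step 1: low=(low[0]=0,low[1]=?,low[2]=1,low[3]=?,low[4]=?,low[5]=?,low[6]=?,low[7]=?); scc=(scc[0]=?,scc[1]=?,scc[2]=0,scc[3]=?,scc[4]=?,scc[5]=?,scc[6]=?,scc[7]=?)
step 2: low=(low[0]=0,low[1]=?,low[2]=1,low[3]=?,low[4]=?,low[5]=?,low[6]=?,low[7]=?); scc=(scc[0]=1,scc[1]=?,scc[2]=0,scc[3]=?,scc[4]=?,scc[5]=?,scc[6]=?,scc[7]=?)
step 3: low=(low[0]=0,low[1]=2,low[2]=1,low[3]=4,low[4]=?,low[5]=?,low[6]=?,low[7]=3); scc=(scc[0]=1,scc[1]=?,scc[2]=0,scc[3]=2,scc[4]=?,scc[5]=?,scc[6]=?,scc[7]=?)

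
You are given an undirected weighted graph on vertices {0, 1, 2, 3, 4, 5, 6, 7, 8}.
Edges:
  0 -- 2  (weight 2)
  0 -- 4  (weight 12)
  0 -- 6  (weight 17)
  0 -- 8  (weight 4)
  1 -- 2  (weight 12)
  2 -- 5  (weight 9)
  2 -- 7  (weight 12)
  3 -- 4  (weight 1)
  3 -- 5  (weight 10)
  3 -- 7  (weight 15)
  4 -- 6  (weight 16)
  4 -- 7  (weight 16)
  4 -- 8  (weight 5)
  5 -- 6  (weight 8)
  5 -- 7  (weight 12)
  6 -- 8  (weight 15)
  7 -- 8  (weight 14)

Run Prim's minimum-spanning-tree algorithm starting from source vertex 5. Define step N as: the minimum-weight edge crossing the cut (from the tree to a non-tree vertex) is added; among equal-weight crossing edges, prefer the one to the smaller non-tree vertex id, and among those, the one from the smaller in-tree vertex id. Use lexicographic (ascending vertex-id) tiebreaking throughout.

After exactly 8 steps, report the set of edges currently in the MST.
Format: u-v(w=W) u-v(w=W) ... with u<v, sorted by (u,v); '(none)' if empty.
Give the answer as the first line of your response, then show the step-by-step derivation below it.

0-2(w=2) 0-8(w=4) 1-2(w=12) 2-5(w=9) 2-7(w=12) 3-4(w=1) 4-8(w=5) 5-6(w=8)

step 1: add edge 5-6 (w=8); MST = {5-6(w=8)}
step 2: add edge 2-5 (w=9); MST = {2-5(w=9) 5-6(w=8)}
step 3: add edge 0-2 (w=2); MST = {0-2(w=2) 2-5(w=9) 5-6(w=8)}
step 4: add edge 0-8 (w=4); MST = {0-2(w=2) 0-8(w=4) 2-5(w=9) 5-6(w=8)}
step 5: add edge 4-8 (w=5); MST = {0-2(w=2) 0-8(w=4) 2-5(w=9) 4-8(w=5) 5-6(w=8)}
step 6: add edge 3-4 (w=1); MST = {0-2(w=2) 0-8(w=4) 2-5(w=9) 3-4(w=1) 4-8(w=5) 5-6(w=8)}
step 7: add edge 1-2 (w=12); MST = {0-2(w=2) 0-8(w=4) 1-2(w=12) 2-5(w=9) 3-4(w=1) 4-8(w=5) 5-6(w=8)}
step 8: add edge 2-7 (w=12); MST = {0-2(w=2) 0-8(w=4) 1-2(w=12) 2-5(w=9) 2-7(w=12) 3-4(w=1) 4-8(w=5) 5-6(w=8)}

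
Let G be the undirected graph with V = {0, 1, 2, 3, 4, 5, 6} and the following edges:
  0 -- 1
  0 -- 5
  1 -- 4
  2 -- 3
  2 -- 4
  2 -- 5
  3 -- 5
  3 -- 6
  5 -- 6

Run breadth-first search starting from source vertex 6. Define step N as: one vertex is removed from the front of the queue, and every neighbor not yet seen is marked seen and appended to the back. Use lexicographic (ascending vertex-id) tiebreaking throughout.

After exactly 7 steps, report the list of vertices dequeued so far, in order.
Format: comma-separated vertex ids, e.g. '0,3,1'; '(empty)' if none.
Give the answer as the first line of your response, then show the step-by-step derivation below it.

6,3,5,2,0,4,1

step 1: dequeue 6; queue=[3,5]; order=6
step 2: dequeue 3; queue=[5,2]; order=6,3
step 3: dequeue 5; queue=[2,0]; order=6,3,5
step 4: dequeue 2; queue=[0,4]; order=6,3,5,2
step 5: dequeue 0; queue=[4,1]; order=6,3,5,2,0
step 6: dequeue 4; queue=[1]; order=6,3,5,2,0,4
step 7: dequeue 1; queue=[(empty)]; order=6,3,5,2,0,4,1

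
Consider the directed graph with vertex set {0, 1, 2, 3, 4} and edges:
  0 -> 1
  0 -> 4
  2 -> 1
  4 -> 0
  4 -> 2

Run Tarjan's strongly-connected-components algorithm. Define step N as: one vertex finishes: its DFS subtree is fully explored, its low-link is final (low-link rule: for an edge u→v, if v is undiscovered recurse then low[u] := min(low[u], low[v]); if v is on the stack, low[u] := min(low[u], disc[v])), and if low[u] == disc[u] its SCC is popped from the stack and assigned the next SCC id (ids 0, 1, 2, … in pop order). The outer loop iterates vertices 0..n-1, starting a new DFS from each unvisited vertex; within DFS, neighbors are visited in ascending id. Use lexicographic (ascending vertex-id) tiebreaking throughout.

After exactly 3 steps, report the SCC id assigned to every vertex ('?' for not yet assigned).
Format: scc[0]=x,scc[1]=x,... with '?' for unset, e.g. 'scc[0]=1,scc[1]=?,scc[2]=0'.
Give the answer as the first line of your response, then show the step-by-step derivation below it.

scc[0]=?,scc[1]=0,scc[2]=1,scc[3]=?,scc[4]=?

step 1: low=(low[0]=0,low[1]=1,low[2]=?,low[3]=?,low[4]=?); scc=(scc[0]=?,scc[1]=0,scc[2]=?,scc[3]=?,scc[4]=?)
step 2: low=(low[0]=0,low[1]=1,low[2]=3,low[3]=?,low[4]=0); scc=(scc[0]=?,scc[1]=0,scc[2]=1,scc[3]=?,scc[4]=?)
step 3: low=(low[0]=0,low[1]=1,low[2]=3,low[3]=?,low[4]=0); scc=(scc[0]=?,scc[1]=0,scc[2]=1,scc[3]=?,scc[4]=?)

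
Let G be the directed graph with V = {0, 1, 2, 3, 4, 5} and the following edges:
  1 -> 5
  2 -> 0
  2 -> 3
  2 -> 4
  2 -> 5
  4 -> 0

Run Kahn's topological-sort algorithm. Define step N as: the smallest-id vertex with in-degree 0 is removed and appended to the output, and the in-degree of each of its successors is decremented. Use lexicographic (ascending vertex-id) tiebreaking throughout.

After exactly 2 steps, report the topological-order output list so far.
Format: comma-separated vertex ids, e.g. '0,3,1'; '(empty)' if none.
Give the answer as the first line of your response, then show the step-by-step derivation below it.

1,2

step 1: output 1; order=[1]; indeg=(2,0,0,1,1,1)
step 2: output 2; order=[1,2]; indeg=(1,0,0,0,0,0)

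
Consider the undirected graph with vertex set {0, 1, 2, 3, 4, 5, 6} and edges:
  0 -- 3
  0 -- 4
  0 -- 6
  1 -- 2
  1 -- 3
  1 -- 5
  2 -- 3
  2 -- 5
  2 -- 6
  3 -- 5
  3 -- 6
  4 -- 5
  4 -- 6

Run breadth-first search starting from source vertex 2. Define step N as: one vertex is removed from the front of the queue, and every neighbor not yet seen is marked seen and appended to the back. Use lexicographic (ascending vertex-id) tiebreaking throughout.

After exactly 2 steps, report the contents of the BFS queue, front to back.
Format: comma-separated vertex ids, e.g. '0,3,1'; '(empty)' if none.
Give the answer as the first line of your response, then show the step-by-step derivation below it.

3,5,6

step 1: dequeue 2; queue=[1,3,5,6]; order=2
step 2: dequeue 1; queue=[3,5,6]; order=2,1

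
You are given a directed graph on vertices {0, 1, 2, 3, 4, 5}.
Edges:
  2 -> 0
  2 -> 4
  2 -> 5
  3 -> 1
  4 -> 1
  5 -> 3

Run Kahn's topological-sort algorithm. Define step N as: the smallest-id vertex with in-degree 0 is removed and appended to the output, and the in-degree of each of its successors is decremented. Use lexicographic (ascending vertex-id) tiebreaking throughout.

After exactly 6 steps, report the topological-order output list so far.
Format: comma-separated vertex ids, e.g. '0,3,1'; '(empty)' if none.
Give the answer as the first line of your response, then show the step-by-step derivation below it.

2,0,4,5,3,1

step 1: output 2; order=[2]; indeg=(0,2,0,1,0,0)
step 2: output 0; order=[2,0]; indeg=(0,2,0,1,0,0)
step 3: output 4; order=[2,0,4]; indeg=(0,1,0,1,0,0)
step 4: output 5; order=[2,0,4,5]; indeg=(0,1,0,0,0,0)
step 5: output 3; order=[2,0,4,5,3]; indeg=(0,0,0,0,0,0)
step 6: output 1; order=[2,0,4,5,3,1]; indeg=(0,0,0,0,0,0)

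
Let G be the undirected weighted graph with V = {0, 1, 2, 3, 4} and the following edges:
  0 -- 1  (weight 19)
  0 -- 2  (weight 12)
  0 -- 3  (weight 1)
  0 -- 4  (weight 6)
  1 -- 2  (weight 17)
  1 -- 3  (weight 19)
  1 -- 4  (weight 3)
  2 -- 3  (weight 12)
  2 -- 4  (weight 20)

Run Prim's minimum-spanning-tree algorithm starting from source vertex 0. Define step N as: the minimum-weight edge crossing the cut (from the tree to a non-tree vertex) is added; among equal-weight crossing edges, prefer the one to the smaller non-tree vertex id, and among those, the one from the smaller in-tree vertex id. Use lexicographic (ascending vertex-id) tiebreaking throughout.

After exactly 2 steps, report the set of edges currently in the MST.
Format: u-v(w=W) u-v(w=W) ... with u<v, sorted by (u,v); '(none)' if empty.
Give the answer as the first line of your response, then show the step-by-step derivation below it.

0-3(w=1) 0-4(w=6)

step 1: add edge 0-3 (w=1); MST = {0-3(w=1)}
step 2: add edge 0-4 (w=6); MST = {0-3(w=1) 0-4(w=6)}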